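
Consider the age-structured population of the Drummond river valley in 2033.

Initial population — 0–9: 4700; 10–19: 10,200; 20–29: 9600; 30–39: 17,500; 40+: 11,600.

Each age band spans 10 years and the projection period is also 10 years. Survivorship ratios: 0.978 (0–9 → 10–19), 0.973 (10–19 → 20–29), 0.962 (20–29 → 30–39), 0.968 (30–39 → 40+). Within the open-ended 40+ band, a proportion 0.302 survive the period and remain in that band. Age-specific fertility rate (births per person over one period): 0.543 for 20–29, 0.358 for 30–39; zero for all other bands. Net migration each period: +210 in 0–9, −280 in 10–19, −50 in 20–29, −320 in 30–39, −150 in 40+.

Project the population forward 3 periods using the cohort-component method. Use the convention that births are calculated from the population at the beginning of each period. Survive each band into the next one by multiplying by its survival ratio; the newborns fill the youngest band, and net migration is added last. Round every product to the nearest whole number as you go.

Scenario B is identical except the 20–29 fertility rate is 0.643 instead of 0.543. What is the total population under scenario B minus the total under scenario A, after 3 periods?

Period 1:
Births: 9600 × 0.543 = 5213, 17500 × 0.358 = 6265 → total 11478
10–19: 4700 × 0.978 = 4597
20–29: 10200 × 0.973 = 9925
30–39: 9600 × 0.962 = 9235
40+: 17500 × 0.968 + 11600 × 0.302 = 16940 + 3503 = 20443
Net migration: 0–9 + 210 → 11688; 10–19 − 280 → 4317; 20–29 − 50 → 9875; 30–39 − 320 → 8915; 40+ − 150 → 20293
Population now: 0–9=11688, 10–19=4317, 20–29=9875, 30–39=8915, 40+=20293
Period 2:
Births: 9875 × 0.543 = 5362, 8915 × 0.358 = 3192 → total 8554
10–19: 11688 × 0.978 = 11431
20–29: 4317 × 0.973 = 4200
30–39: 9875 × 0.962 = 9500
40+: 8915 × 0.968 + 20293 × 0.302 = 8630 + 6128 = 14758
Net migration: 0–9 + 210 → 8764; 10–19 − 280 → 11151; 20–29 − 50 → 4150; 30–39 − 320 → 9180; 40+ − 150 → 14608
Population now: 0–9=8764, 10–19=11151, 20–29=4150, 30–39=9180, 40+=14608
Period 3:
Births: 4150 × 0.543 = 2253, 9180 × 0.358 = 3286 → total 5539
10–19: 8764 × 0.978 = 8571
20–29: 11151 × 0.973 = 10850
30–39: 4150 × 0.962 = 3992
40+: 9180 × 0.968 + 14608 × 0.302 = 8886 + 4412 = 13298
Net migration: 0–9 + 210 → 5749; 10–19 − 280 → 8291; 20–29 − 50 → 10800; 30–39 − 320 → 3672; 40+ − 150 → 13148
Population now: 0–9=5749, 10–19=8291, 20–29=10800, 30–39=3672, 40+=13148
Scenario A total after 3 periods: 41660
Scenario B projection —
Period 1:
Births: 9600 × 0.643 = 6173, 17500 × 0.358 = 6265 → total 12438
10–19: 4700 × 0.978 = 4597
20–29: 10200 × 0.973 = 9925
30–39: 9600 × 0.962 = 9235
40+: 17500 × 0.968 + 11600 × 0.302 = 16940 + 3503 = 20443
Net migration: 0–9 + 210 → 12648; 10–19 − 280 → 4317; 20–29 − 50 → 9875; 30–39 − 320 → 8915; 40+ − 150 → 20293
Population now: 0–9=12648, 10–19=4317, 20–29=9875, 30–39=8915, 40+=20293
Period 2:
Births: 9875 × 0.643 = 6350, 8915 × 0.358 = 3192 → total 9542
10–19: 12648 × 0.978 = 12370
20–29: 4317 × 0.973 = 4200
30–39: 9875 × 0.962 = 9500
40+: 8915 × 0.968 + 20293 × 0.302 = 8630 + 6128 = 14758
Net migration: 0–9 + 210 → 9752; 10–19 − 280 → 12090; 20–29 − 50 → 4150; 30–39 − 320 → 9180; 40+ − 150 → 14608
Population now: 0–9=9752, 10–19=12090, 20–29=4150, 30–39=9180, 40+=14608
Period 3:
Births: 4150 × 0.643 = 2668, 9180 × 0.358 = 3286 → total 5954
10–19: 9752 × 0.978 = 9537
20–29: 12090 × 0.973 = 11764
30–39: 4150 × 0.962 = 3992
40+: 9180 × 0.968 + 14608 × 0.302 = 8886 + 4412 = 13298
Net migration: 0–9 + 210 → 6164; 10–19 − 280 → 9257; 20–29 − 50 → 11714; 30–39 − 320 → 3672; 40+ − 150 → 13148
Population now: 0–9=6164, 10–19=9257, 20–29=11714, 30–39=3672, 40+=13148
Scenario B total after 3 periods: 43955
Difference B − A = 43955 − 41660 = 2295

2295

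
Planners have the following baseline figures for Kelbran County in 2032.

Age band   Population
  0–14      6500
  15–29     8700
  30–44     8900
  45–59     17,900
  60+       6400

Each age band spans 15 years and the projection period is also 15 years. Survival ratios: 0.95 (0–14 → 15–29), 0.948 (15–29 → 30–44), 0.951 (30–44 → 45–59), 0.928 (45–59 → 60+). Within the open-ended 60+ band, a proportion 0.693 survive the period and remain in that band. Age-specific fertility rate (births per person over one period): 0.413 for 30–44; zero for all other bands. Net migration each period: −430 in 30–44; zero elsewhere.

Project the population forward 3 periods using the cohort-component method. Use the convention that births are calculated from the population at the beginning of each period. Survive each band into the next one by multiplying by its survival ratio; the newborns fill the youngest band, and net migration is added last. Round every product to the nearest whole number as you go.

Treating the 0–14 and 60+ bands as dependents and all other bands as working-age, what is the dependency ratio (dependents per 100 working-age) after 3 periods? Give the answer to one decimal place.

222.3

Period 1:
Births: 8900 × 0.413 = 3676
15–29: 6500 × 0.95 = 6175
30–44: 8700 × 0.948 = 8248
45–59: 8900 × 0.951 = 8464
60+: 17900 × 0.928 + 6400 × 0.693 = 16611 + 4435 = 21046
Net migration: 30–44 − 430 → 7818
→ [3676, 6175, 7818, 8464, 21046]
Period 2:
Births: 7818 × 0.413 = 3229
15–29: 3676 × 0.95 = 3492
30–44: 6175 × 0.948 = 5854
45–59: 7818 × 0.951 = 7435
60+: 8464 × 0.928 + 21046 × 0.693 = 7855 + 14585 = 22440
Net migration: 30–44 − 430 → 5424
→ [3229, 3492, 5424, 7435, 22440]
Period 3:
Births: 5424 × 0.413 = 2240
15–29: 3229 × 0.95 = 3068
30–44: 3492 × 0.948 = 3310
45–59: 5424 × 0.951 = 5158
60+: 7435 × 0.928 + 22440 × 0.693 = 6900 + 15551 = 22451
Net migration: 30–44 − 430 → 2880
→ [2240, 3068, 2880, 5158, 22451]
Dependents (band 0–14 + band 60+) = 2240 + 22451 = 24691; working-age = 11106; ratio = 24691/11106 × 100 = 222.3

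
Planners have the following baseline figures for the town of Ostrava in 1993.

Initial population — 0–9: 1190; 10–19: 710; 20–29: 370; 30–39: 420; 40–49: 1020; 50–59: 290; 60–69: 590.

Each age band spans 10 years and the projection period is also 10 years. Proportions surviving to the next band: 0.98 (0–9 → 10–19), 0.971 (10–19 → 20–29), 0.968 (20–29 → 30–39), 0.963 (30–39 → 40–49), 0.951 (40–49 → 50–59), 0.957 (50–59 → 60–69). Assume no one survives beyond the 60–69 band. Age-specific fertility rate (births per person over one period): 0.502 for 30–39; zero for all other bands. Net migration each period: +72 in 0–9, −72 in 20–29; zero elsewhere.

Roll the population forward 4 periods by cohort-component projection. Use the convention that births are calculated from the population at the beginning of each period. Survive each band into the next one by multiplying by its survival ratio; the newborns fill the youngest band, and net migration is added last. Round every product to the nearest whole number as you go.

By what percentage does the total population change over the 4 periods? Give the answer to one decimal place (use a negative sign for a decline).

-31.2

Period 1.
Births: 420 × 0.502 = 211
10–19: 1190 × 0.98 = 1166
20–29: 710 × 0.971 = 689
30–39: 370 × 0.968 = 358
40–49: 420 × 0.963 = 404
50–59: 1020 × 0.951 = 970
60–69: 290 × 0.957 = 278
Net migration: 0–9 + 72 → 283; 20–29 − 72 → 617
Giving 283 / 1166 / 617 / 358 / 404 / 970 / 278.
Period 2.
Births: 358 × 0.502 = 180
10–19: 283 × 0.98 = 277
20–29: 1166 × 0.971 = 1132
30–39: 617 × 0.968 = 597
40–49: 358 × 0.963 = 345
50–59: 404 × 0.951 = 384
60–69: 970 × 0.957 = 928
Net migration: 0–9 + 72 → 252; 20–29 − 72 → 1060
Giving 252 / 277 / 1060 / 597 / 345 / 384 / 928.
Period 3.
Births: 597 × 0.502 = 300
10–19: 252 × 0.98 = 247
20–29: 277 × 0.971 = 269
30–39: 1060 × 0.968 = 1026
40–49: 597 × 0.963 = 575
50–59: 345 × 0.951 = 328
60–69: 384 × 0.957 = 367
Net migration: 0–9 + 72 → 372; 20–29 − 72 → 197
Giving 372 / 247 / 197 / 1026 / 575 / 328 / 367.
Period 4.
Births: 1026 × 0.502 = 515
10–19: 372 × 0.98 = 365
20–29: 247 × 0.971 = 240
30–39: 197 × 0.968 = 191
40–49: 1026 × 0.963 = 988
50–59: 575 × 0.951 = 547
60–69: 328 × 0.957 = 314
Net migration: 0–9 + 72 → 587; 20–29 − 72 → 168
Giving 587 / 365 / 168 / 191 / 988 / 547 / 314.
Total: 4590 → 3160; change = -1430; percentage change = -31.2%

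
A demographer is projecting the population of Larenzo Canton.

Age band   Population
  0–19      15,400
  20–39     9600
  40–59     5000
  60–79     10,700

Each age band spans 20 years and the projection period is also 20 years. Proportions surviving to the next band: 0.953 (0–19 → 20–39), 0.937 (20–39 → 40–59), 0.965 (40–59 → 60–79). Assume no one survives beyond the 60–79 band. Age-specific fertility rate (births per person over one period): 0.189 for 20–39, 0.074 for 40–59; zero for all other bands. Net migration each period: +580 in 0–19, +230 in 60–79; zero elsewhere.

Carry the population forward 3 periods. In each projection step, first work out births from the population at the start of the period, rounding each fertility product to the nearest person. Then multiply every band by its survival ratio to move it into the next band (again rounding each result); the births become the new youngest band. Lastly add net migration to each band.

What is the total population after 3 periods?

After projecting period 1:
Births: 9600 * 0.189 = 1814  |  5000 * 0.074 = 370 → 2184
20–39: 15400 * 0.953 = 14676
40–59: 9600 * 0.937 = 8995
60–79: 5000 * 0.965 = 4825
Net migration: 0–19 + 580 → 2764; 60–79 + 230 → 5055
End of period: [2764, 14676, 8995, 5055]
After projecting period 2:
Births: 14676 * 0.189 = 2774  |  8995 * 0.074 = 666 → 3440
20–39: 2764 * 0.953 = 2634
40–59: 14676 * 0.937 = 13751
60–79: 8995 * 0.965 = 8680
Net migration: 0–19 + 580 → 4020; 60–79 + 230 → 8910
End of period: [4020, 2634, 13751, 8910]
After projecting period 3:
Births: 2634 * 0.189 = 498  |  13751 * 0.074 = 1018 → 1516
20–39: 4020 * 0.953 = 3831
40–59: 2634 * 0.937 = 2468
60–79: 13751 * 0.965 = 13270
Net migration: 0–19 + 580 → 2096; 60–79 + 230 → 13500
End of period: [2096, 3831, 2468, 13500]
Total after period 3: 2096 + 3831 + 2468 + 13500 = 21895

21895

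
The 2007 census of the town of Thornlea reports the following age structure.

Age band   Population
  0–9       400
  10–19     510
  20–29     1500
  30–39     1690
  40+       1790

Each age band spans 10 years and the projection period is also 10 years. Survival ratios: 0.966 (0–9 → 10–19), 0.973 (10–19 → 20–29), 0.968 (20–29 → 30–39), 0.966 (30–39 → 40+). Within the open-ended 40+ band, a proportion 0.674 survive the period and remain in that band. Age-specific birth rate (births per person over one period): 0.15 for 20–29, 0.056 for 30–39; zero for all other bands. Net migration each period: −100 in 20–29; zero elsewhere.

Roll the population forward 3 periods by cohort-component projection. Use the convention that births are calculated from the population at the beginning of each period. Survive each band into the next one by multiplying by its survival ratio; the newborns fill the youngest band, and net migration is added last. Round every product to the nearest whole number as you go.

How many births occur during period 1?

Let band 1 be 0–9 through band 5 = 40+.
[period 1]
Births: 1500 × 0.15 = 225, 1690 × 0.056 = 95 — total 320
Band 2: 400 × 0.966 = 386
Band 3: 510 × 0.973 = 496
Band 4: 1500 × 0.968 = 1452
Band 5: 1690 × 0.966 + 1790 × 0.674 = 1633 + 1206 = 2839
Net migration: Band 3 − 100 → 396
Giving 320 / 386 / 396 / 1452 / 2839.

320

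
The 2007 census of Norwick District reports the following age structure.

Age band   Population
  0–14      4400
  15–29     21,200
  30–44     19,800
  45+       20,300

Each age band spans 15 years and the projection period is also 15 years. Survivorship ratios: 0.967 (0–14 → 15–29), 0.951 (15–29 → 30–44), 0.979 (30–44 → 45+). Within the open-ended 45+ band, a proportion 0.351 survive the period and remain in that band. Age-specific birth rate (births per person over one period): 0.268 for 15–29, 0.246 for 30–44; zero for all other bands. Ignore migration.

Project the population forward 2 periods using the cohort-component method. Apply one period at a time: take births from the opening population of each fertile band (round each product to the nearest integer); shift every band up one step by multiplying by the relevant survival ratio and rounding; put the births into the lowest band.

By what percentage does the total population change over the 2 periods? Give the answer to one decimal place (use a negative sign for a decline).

-24.8

After projecting period 1:
Births: 21200 * 0.268 = 5682 ; 19800 * 0.246 = 4871 — total 10553
15–29: 4400 * 0.967 = 4255
30–44: 21200 * 0.951 = 20161
45+: 19800 * 0.979 + 20300 * 0.351 = 19384 + 7125 = 26509
→ [10553, 4255, 20161, 26509]
After projecting period 2:
Births: 4255 * 0.268 = 1140 ; 20161 * 0.246 = 4960 — total 6100
15–29: 10553 * 0.967 = 10205
30–44: 4255 * 0.951 = 4047
45+: 20161 * 0.979 + 26509 * 0.351 = 19738 + 9305 = 29043
→ [6100, 10205, 4047, 29043]
Total: 65700 → 49395; change = -16305; percentage change = -24.8%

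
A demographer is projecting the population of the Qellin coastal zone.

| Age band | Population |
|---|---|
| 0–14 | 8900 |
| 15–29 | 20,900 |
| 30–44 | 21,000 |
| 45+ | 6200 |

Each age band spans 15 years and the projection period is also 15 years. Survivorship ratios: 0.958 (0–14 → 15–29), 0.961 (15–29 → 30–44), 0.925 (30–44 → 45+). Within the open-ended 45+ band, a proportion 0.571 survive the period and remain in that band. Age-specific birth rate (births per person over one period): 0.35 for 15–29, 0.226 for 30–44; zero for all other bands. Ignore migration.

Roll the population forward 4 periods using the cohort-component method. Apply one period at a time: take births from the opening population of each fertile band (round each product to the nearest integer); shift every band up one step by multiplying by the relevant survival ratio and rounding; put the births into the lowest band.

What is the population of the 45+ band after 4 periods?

24930

[period 1]
Births: 20900 × 0.35 = 7315 ; 21000 × 0.226 = 4746 ⇒ total 12061
15–29: 8900 × 0.958 = 8526
30–44: 20900 × 0.961 = 20085
45+: 21000 × 0.925 + 6200 × 0.571 = 19425 + 3540 = 22965
Giving 12061 / 8526 / 20085 / 22965.
[period 2]
Births: 8526 × 0.35 = 2984 ; 20085 × 0.226 = 4539 ⇒ total 7523
15–29: 12061 × 0.958 = 11554
30–44: 8526 × 0.961 = 8193
45+: 20085 × 0.925 + 22965 × 0.571 = 18579 + 13113 = 31692
Giving 7523 / 11554 / 8193 / 31692.
[period 3]
Births: 11554 × 0.35 = 4044 ; 8193 × 0.226 = 1852 ⇒ total 5896
15–29: 7523 × 0.958 = 7207
30–44: 11554 × 0.961 = 11103
45+: 8193 × 0.925 + 31692 × 0.571 = 7579 + 18096 = 25675
Giving 5896 / 7207 / 11103 / 25675.
[period 4]
Births: 7207 × 0.35 = 2522 ; 11103 × 0.226 = 2509 ⇒ total 5031
15–29: 5896 × 0.958 = 5648
30–44: 7207 × 0.961 = 6926
45+: 11103 × 0.925 + 25675 × 0.571 = 10270 + 14660 = 24930
Giving 5031 / 5648 / 6926 / 24930.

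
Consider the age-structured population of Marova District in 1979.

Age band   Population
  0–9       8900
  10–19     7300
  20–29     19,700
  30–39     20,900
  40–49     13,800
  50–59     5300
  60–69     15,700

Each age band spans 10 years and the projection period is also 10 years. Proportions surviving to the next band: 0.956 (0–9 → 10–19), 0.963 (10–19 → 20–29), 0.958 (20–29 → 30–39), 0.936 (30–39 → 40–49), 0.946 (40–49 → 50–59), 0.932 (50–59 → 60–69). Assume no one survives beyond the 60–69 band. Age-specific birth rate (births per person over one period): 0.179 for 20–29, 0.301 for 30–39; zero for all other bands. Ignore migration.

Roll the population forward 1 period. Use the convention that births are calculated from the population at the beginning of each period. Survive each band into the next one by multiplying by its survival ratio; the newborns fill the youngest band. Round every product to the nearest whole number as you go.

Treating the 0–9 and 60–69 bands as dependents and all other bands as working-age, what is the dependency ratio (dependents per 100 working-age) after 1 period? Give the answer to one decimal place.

(Groups numbered youngest = 1 to oldest = 7.)
Period 1:
Births: 19700 × 0.179 = 3526  |  20900 × 0.301 = 6291 → 9817
Group 2: 8900 × 0.956 = 8508
Group 3: 7300 × 0.963 = 7030
Group 4: 19700 × 0.958 = 18873
Group 5: 20900 × 0.936 = 19562
Group 6: 13800 × 0.946 = 13055
Group 7: 5300 × 0.932 = 4940
Population now: 0–9=9817, 10–19=8508, 20–29=7030, 30–39=18873, 40–49=19562, 50–59=13055, 60–69=4940
Dependents (band 0–9 + band 60–69) = 9817 + 4940 = 14757; working-age = 67028; ratio = 14757/67028 × 100 = 22.0

22.0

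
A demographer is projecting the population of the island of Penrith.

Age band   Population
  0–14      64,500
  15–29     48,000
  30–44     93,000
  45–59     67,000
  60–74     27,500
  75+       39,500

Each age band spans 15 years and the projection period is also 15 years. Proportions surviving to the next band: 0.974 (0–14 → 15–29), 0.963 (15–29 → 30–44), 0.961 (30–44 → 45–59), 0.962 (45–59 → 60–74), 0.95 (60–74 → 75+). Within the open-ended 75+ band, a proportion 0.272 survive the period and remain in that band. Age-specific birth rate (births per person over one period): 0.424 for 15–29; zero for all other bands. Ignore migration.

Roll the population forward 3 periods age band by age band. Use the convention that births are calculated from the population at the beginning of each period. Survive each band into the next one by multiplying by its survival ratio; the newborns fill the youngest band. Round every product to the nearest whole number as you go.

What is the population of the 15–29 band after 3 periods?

Call the bands 1 to 6, youngest first.
Period 1:
Births: 48000 * 0.424 = 20352
Band 2: 64500 * 0.974 = 62823
Band 3: 48000 * 0.963 = 46224
Band 4: 93000 * 0.961 = 89373
Band 5: 67000 * 0.962 = 64454
Band 6: 27500 * 0.95 + 39500 * 0.272 = 26125 + 10744 = 36869
Population now: 0–14=20352, 15–29=62823, 30–44=46224, 45–59=89373, 60–74=64454, 75+=36869
Period 2:
Births: 62823 * 0.424 = 26637
Band 2: 20352 * 0.974 = 19823
Band 3: 62823 * 0.963 = 60499
Band 4: 46224 * 0.961 = 44421
Band 5: 89373 * 0.962 = 85977
Band 6: 64454 * 0.95 + 36869 * 0.272 = 61231 + 10028 = 71259
Population now: 0–14=26637, 15–29=19823, 30–44=60499, 45–59=44421, 60–74=85977, 75+=71259
Period 3:
Births: 19823 * 0.424 = 8405
Band 2: 26637 * 0.974 = 25944
Band 3: 19823 * 0.963 = 19090
Band 4: 60499 * 0.961 = 58140
Band 5: 44421 * 0.962 = 42733
Band 6: 85977 * 0.95 + 71259 * 0.272 = 81678 + 19382 = 101060
Population now: 0–14=8405, 15–29=25944, 30–44=19090, 45–59=58140, 60–74=42733, 75+=101060

25944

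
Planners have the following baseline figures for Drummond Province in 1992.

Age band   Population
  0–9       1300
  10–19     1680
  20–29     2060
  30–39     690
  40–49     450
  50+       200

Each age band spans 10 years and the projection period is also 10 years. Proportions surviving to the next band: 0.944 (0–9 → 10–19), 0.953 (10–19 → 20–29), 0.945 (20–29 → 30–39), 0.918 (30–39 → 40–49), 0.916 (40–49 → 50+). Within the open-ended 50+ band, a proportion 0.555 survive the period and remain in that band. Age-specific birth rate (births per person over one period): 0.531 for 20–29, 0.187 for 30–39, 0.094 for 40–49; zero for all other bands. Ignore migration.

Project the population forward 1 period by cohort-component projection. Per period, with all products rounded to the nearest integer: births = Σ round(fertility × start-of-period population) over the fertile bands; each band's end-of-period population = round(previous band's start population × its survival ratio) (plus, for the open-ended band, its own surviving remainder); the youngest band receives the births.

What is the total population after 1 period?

7196

Period 1.
Births: 2060 × 0.531 = 1094 ; 690 × 0.187 = 129 ; 450 × 0.094 = 42 → total 1265
10–19: 1300 × 0.944 = 1227
20–29: 1680 × 0.953 = 1601
30–39: 2060 × 0.945 = 1947
40–49: 690 × 0.918 = 633
50+: 450 × 0.916 + 200 × 0.555 = 412 + 111 = 523
Giving 1265 / 1227 / 1601 / 1947 / 633 / 523.
Total after period 1: 1265 + 1227 + 1601 + 1947 + 633 + 523 = 7196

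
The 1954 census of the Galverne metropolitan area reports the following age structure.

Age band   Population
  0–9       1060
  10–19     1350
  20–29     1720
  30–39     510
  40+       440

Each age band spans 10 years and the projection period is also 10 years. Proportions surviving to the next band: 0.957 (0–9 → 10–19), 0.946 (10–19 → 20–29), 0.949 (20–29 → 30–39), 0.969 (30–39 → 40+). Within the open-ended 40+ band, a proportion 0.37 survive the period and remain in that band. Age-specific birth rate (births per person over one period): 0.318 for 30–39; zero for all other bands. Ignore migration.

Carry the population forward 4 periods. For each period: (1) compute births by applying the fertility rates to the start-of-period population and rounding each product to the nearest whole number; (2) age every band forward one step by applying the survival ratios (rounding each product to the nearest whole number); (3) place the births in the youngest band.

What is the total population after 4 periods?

2833

(Groups numbered youngest = 1 to oldest = 5.)
[period 1]
Births: 510 × 0.318 = 162
Group 2: 1060 × 0.957 = 1014
Group 3: 1350 × 0.946 = 1277
Group 4: 1720 × 0.949 = 1632
Group 5: 510 × 0.969 + 440 × 0.37 = 494 + 163 = 657
End of period: [162, 1014, 1277, 1632, 657]
[period 2]
Births: 1632 × 0.318 = 519
Group 2: 162 × 0.957 = 155
Group 3: 1014 × 0.946 = 959
Group 4: 1277 × 0.949 = 1212
Group 5: 1632 × 0.969 + 657 × 0.37 = 1581 + 243 = 1824
End of period: [519, 155, 959, 1212, 1824]
[period 3]
Births: 1212 × 0.318 = 385
Group 2: 519 × 0.957 = 497
Group 3: 155 × 0.946 = 147
Group 4: 959 × 0.949 = 910
Group 5: 1212 × 0.969 + 1824 × 0.37 = 1174 + 675 = 1849
End of period: [385, 497, 147, 910, 1849]
[period 4]
Births: 910 × 0.318 = 289
Group 2: 385 × 0.957 = 368
Group 3: 497 × 0.946 = 470
Group 4: 147 × 0.949 = 140
Group 5: 910 × 0.969 + 1849 × 0.37 = 882 + 684 = 1566
End of period: [289, 368, 470, 140, 1566]
Total after period 4: 289 + 368 + 470 + 140 + 1566 = 2833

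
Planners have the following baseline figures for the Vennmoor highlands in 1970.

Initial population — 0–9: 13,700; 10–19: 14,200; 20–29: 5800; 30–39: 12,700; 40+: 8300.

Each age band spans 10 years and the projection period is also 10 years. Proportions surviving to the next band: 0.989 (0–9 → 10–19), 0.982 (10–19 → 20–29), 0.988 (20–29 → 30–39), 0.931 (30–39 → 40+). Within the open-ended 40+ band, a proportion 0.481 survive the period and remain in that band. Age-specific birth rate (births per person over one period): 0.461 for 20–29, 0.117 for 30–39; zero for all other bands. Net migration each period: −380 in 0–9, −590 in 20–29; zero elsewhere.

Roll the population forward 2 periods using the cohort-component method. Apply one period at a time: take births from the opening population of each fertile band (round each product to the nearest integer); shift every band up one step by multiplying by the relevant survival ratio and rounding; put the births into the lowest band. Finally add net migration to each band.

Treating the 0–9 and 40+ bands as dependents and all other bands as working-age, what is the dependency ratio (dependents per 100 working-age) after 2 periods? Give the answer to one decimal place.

65.4

Period 1.
Births: 5800 × 0.461 = 2674 ; 12700 × 0.117 = 1486 → total 4160
10–19: 13700 × 0.989 = 13549
20–29: 14200 × 0.982 = 13944
30–39: 5800 × 0.988 = 5730
40+: 12700 × 0.931 + 8300 × 0.481 = 11824 + 3992 = 15816
Net migration: 0–9 − 380 → 3780; 20–29 − 590 → 13354
Population now: 0–9=3780, 10–19=13549, 20–29=13354, 30–39=5730, 40+=15816
Period 2.
Births: 13354 × 0.461 = 6156 ; 5730 × 0.117 = 670 → total 6826
10–19: 3780 × 0.989 = 3738
20–29: 13549 × 0.982 = 13305
30–39: 13354 × 0.988 = 13194
40+: 5730 × 0.931 + 15816 × 0.481 = 5335 + 7607 = 12942
Net migration: 0–9 − 380 → 6446; 20–29 − 590 → 12715
Population now: 0–9=6446, 10–19=3738, 20–29=12715, 30–39=13194, 40+=12942
Dependents (band 0–9 + band 40+) = 6446 + 12942 = 19388; working-age = 29647; ratio = 19388/29647 × 100 = 65.4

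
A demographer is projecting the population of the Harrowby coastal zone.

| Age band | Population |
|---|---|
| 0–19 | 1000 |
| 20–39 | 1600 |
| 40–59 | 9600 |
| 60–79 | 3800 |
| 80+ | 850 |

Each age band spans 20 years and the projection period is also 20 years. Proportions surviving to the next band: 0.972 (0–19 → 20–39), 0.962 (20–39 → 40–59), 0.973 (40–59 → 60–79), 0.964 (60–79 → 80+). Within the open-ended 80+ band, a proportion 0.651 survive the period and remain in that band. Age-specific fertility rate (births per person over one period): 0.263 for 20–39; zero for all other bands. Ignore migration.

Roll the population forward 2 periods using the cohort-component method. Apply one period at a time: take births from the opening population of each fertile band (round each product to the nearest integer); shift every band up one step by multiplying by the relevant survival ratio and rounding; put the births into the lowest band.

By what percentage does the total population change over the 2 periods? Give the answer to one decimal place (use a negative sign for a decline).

-11.9

Period 1.
Births: 1600 × 0.263 = 421
20–39: 1000 × 0.972 = 972
40–59: 1600 × 0.962 = 1539
60–79: 9600 × 0.973 = 9341
80+: 3800 × 0.964 + 850 × 0.651 = 3663 + 553 = 4216
Giving 421 / 972 / 1539 / 9341 / 4216.
Period 2.
Births: 972 × 0.263 = 256
20–39: 421 × 0.972 = 409
40–59: 972 × 0.962 = 935
60–79: 1539 × 0.973 = 1497
80+: 9341 × 0.964 + 4216 × 0.651 = 9005 + 2745 = 11750
Giving 256 / 409 / 935 / 1497 / 11750.
Total: 16850 → 14847; change = -2003; percentage change = -11.9%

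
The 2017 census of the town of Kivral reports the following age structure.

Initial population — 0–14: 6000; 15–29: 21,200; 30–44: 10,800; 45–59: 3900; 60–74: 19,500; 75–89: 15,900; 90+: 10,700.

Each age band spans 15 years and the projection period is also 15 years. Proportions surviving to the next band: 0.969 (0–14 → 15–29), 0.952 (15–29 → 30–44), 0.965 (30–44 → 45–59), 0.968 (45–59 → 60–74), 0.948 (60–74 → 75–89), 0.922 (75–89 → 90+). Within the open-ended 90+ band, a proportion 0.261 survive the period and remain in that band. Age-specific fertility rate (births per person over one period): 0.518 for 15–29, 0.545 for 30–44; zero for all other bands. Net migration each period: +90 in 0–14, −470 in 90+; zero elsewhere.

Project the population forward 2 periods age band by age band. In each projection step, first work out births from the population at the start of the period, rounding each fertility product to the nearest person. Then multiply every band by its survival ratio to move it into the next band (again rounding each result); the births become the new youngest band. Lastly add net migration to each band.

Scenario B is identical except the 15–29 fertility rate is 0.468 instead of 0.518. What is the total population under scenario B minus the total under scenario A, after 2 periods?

-1318

[period 1]
Births: 21200 × 0.518 = 10982 ; 10800 × 0.545 = 5886 — total 16868
15–29: 6000 × 0.969 = 5814
30–44: 21200 × 0.952 = 20182
45–59: 10800 × 0.965 = 10422
60–74: 3900 × 0.968 = 3775
75–89: 19500 × 0.948 = 18486
90+: 15900 × 0.922 + 10700 × 0.261 = 14660 + 2793 = 17453
Net migration: 0–14 + 90 → 16958; 90+ − 470 → 16983
End of period: [16958, 5814, 20182, 10422, 3775, 18486, 16983]
[period 2]
Births: 5814 × 0.518 = 3012 ; 20182 × 0.545 = 10999 — total 14011
15–29: 16958 × 0.969 = 16432
30–44: 5814 × 0.952 = 5535
45–59: 20182 × 0.965 = 19476
60–74: 10422 × 0.968 = 10088
75–89: 3775 × 0.948 = 3579
90+: 18486 × 0.922 + 16983 × 0.261 = 17044 + 4433 = 21477
Net migration: 0–14 + 90 → 14101; 90+ − 470 → 21007
End of period: [14101, 16432, 5535, 19476, 10088, 3579, 21007]
Scenario A total after 2 periods: 90218
Scenario B projection —
[period 1]
Births: 21200 × 0.468 = 9922 ; 10800 × 0.545 = 5886 — total 15808
15–29: 6000 × 0.969 = 5814
30–44: 21200 × 0.952 = 20182
45–59: 10800 × 0.965 = 10422
60–74: 3900 × 0.968 = 3775
75–89: 19500 × 0.948 = 18486
90+: 15900 × 0.922 + 10700 × 0.261 = 14660 + 2793 = 17453
Net migration: 0–14 + 90 → 15898; 90+ − 470 → 16983
End of period: [15898, 5814, 20182, 10422, 3775, 18486, 16983]
[period 2]
Births: 5814 × 0.468 = 2721 ; 20182 × 0.545 = 10999 — total 13720
15–29: 15898 × 0.969 = 15405
30–44: 5814 × 0.952 = 5535
45–59: 20182 × 0.965 = 19476
60–74: 10422 × 0.968 = 10088
75–89: 3775 × 0.948 = 3579
90+: 18486 × 0.922 + 16983 × 0.261 = 17044 + 4433 = 21477
Net migration: 0–14 + 90 → 13810; 90+ − 470 → 21007
End of period: [13810, 15405, 5535, 19476, 10088, 3579, 21007]
Scenario B total after 2 periods: 88900
Difference B − A = 88900 − 90218 = -1318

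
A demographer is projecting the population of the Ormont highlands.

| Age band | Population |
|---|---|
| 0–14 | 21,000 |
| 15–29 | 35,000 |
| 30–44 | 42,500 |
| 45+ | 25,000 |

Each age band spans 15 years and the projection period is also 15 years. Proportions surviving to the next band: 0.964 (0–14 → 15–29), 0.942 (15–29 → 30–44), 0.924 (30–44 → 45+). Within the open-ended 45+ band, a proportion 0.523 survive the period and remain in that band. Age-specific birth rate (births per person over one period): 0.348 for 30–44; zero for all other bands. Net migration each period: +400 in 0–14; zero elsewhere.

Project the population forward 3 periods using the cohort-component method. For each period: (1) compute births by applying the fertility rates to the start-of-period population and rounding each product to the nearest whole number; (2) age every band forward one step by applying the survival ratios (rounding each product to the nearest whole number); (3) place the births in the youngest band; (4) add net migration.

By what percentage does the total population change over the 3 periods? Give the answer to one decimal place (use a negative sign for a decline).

[period 1]
Births: 42500 × 0.348 = 14790
15–29: 21000 × 0.964 = 20244
30–44: 35000 × 0.942 = 32970
45+: 42500 × 0.924 + 25000 × 0.523 = 39270 + 13075 = 52345
Net migration: 0–14 + 400 → 15190
Giving 15190 / 20244 / 32970 / 52345.
[period 2]
Births: 32970 × 0.348 = 11474
15–29: 15190 × 0.964 = 14643
30–44: 20244 × 0.942 = 19070
45+: 32970 × 0.924 + 52345 × 0.523 = 30464 + 27376 = 57840
Net migration: 0–14 + 400 → 11874
Giving 11874 / 14643 / 19070 / 57840.
[period 3]
Births: 19070 × 0.348 = 6636
15–29: 11874 × 0.964 = 11447
30–44: 14643 × 0.942 = 13794
45+: 19070 × 0.924 + 57840 × 0.523 = 17621 + 30250 = 47871
Net migration: 0–14 + 400 → 7036
Giving 7036 / 11447 / 13794 / 47871.
Total: 123500 → 80148; change = -43352; percentage change = -35.1%

-35.1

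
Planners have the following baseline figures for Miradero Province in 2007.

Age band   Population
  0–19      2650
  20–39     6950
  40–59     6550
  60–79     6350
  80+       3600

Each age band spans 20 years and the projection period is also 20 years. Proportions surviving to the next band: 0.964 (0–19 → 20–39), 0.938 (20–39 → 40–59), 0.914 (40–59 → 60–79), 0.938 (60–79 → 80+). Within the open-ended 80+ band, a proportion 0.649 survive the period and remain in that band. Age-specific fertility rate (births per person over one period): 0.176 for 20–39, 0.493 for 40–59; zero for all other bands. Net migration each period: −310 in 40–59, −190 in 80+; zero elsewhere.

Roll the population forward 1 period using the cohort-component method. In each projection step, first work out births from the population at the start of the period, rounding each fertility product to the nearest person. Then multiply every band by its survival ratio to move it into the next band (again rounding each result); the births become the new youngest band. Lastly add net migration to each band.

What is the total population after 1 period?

27305

Numbering the groups 1..5 from youngest to oldest:
Period 1:
Births: 6950 × 0.176 = 1223 ; 6550 × 0.493 = 3229 ⇒ total 4452
Group 2: 2650 × 0.964 = 2555
Group 3: 6950 × 0.938 = 6519
Group 4: 6550 × 0.914 = 5987
Group 5: 6350 × 0.938 + 3600 × 0.649 = 5956 + 2336 = 8292
Net migration: Group 3 − 310 → 6209; Group 5 − 190 → 8102
Giving 4452 / 2555 / 6209 / 5987 / 8102.
Total after period 1: 4452 + 2555 + 6209 + 5987 + 8102 = 27305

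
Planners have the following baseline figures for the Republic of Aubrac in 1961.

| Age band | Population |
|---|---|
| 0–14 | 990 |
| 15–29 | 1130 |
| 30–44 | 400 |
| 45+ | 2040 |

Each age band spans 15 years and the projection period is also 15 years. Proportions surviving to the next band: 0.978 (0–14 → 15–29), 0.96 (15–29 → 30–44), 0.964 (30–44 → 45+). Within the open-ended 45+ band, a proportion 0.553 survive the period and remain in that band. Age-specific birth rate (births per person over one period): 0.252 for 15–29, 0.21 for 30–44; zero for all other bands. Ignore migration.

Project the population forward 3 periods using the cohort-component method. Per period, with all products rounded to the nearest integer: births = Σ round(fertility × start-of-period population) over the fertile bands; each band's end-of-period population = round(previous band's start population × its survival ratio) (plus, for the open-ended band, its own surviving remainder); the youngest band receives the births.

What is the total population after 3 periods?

(Groups numbered youngest = 1 to oldest = 4.)
Period 1:
Births: 1130 × 0.252 = 285  |  400 × 0.21 = 84 → total 369
Group 2: 990 × 0.978 = 968
Group 3: 1130 × 0.96 = 1085
Group 4: 400 × 0.964 + 2040 × 0.553 = 386 + 1128 = 1514
Population now: 0–14=369, 15–29=968, 30–44=1085, 45+=1514
Period 2:
Births: 968 × 0.252 = 244  |  1085 × 0.21 = 228 → total 472
Group 2: 369 × 0.978 = 361
Group 3: 968 × 0.96 = 929
Group 4: 1085 × 0.964 + 1514 × 0.553 = 1046 + 837 = 1883
Population now: 0–14=472, 15–29=361, 30–44=929, 45+=1883
Period 3:
Births: 361 × 0.252 = 91  |  929 × 0.21 = 195 → total 286
Group 2: 472 × 0.978 = 462
Group 3: 361 × 0.96 = 347
Group 4: 929 × 0.964 + 1883 × 0.553 = 896 + 1041 = 1937
Population now: 0–14=286, 15–29=462, 30–44=347, 45+=1937
Total after period 3: 286 + 462 + 347 + 1937 = 3032

3032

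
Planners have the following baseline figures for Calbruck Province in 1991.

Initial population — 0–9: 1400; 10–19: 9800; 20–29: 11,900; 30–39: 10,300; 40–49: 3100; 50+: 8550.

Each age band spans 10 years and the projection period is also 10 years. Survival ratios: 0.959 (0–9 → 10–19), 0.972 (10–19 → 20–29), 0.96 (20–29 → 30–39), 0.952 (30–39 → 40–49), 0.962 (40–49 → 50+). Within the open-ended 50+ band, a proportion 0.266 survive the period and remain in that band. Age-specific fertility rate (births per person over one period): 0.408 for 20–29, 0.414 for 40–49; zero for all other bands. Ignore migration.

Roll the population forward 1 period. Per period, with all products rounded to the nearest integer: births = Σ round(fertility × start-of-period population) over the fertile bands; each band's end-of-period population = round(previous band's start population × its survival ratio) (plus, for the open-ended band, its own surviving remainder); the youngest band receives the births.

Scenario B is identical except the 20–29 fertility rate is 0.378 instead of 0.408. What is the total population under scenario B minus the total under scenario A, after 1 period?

Numbering the bands 1..6 from youngest to oldest:
[period 1]
Births: 11900 × 0.408 = 4855  |  3100 × 0.414 = 1283 → total 6138
Band 2: 1400 × 0.959 = 1343
Band 3: 9800 × 0.972 = 9526
Band 4: 11900 × 0.96 = 11424
Band 5: 10300 × 0.952 = 9806
Band 6: 3100 × 0.962 + 8550 × 0.266 = 2982 + 2274 = 5256
End of period: [6138, 1343, 9526, 11424, 9806, 5256]
Scenario A total after 1 period: 43493
Scenario B projection —
[period 1]
Births: 11900 × 0.378 = 4498  |  3100 × 0.414 = 1283 → total 5781
Band 2: 1400 × 0.959 = 1343
Band 3: 9800 × 0.972 = 9526
Band 4: 11900 × 0.96 = 11424
Band 5: 10300 × 0.952 = 9806
Band 6: 3100 × 0.962 + 8550 × 0.266 = 2982 + 2274 = 5256
End of period: [5781, 1343, 9526, 11424, 9806, 5256]
Scenario B total after 1 period: 43136
Difference B − A = 43136 − 43493 = -357

-357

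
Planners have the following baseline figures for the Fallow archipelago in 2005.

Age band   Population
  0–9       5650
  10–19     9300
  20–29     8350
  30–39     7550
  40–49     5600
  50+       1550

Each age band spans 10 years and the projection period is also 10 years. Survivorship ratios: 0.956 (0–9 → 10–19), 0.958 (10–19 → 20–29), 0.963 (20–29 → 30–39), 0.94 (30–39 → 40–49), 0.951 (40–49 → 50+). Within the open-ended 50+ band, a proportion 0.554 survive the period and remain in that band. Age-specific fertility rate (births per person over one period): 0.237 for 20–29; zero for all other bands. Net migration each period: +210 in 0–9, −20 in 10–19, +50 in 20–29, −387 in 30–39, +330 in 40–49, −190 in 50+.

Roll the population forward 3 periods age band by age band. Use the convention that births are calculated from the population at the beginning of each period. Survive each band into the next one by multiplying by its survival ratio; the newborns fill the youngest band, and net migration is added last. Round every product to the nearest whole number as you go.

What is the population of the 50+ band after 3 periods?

12613

(Bands numbered youngest = 1 to oldest = 6.)
Period 1:
Births: 8350 * 0.237 = 1979
Band 2: 5650 * 0.956 = 5401
Band 3: 9300 * 0.958 = 8909
Band 4: 8350 * 0.963 = 8041
Band 5: 7550 * 0.94 = 7097
Band 6: 5600 * 0.951 + 1550 * 0.554 = 5326 + 859 = 6185
Net migration: Band 1 + 210 → 2189; Band 2 − 20 → 5381; Band 3 + 50 → 8959; Band 4 − 387 → 7654; Band 5 + 330 → 7427; Band 6 − 190 → 5995
Population now: 0–9=2189, 10–19=5381, 20–29=8959, 30–39=7654, 40–49=7427, 50+=5995
Period 2:
Births: 8959 * 0.237 = 2123
Band 2: 2189 * 0.956 = 2093
Band 3: 5381 * 0.958 = 5155
Band 4: 8959 * 0.963 = 8628
Band 5: 7654 * 0.94 = 7195
Band 6: 7427 * 0.951 + 5995 * 0.554 = 7063 + 3321 = 10384
Net migration: Band 1 + 210 → 2333; Band 2 − 20 → 2073; Band 3 + 50 → 5205; Band 4 − 387 → 8241; Band 5 + 330 → 7525; Band 6 − 190 → 10194
Population now: 0–9=2333, 10–19=2073, 20–29=5205, 30–39=8241, 40–49=7525, 50+=10194
Period 3:
Births: 5205 * 0.237 = 1234
Band 2: 2333 * 0.956 = 2230
Band 3: 2073 * 0.958 = 1986
Band 4: 5205 * 0.963 = 5012
Band 5: 8241 * 0.94 = 7747
Band 6: 7525 * 0.951 + 10194 * 0.554 = 7156 + 5647 = 12803
Net migration: Band 1 + 210 → 1444; Band 2 − 20 → 2210; Band 3 + 50 → 2036; Band 4 − 387 → 4625; Band 5 + 330 → 8077; Band 6 − 190 → 12613
Population now: 0–9=1444, 10–19=2210, 20–29=2036, 30–39=4625, 40–49=8077, 50+=12613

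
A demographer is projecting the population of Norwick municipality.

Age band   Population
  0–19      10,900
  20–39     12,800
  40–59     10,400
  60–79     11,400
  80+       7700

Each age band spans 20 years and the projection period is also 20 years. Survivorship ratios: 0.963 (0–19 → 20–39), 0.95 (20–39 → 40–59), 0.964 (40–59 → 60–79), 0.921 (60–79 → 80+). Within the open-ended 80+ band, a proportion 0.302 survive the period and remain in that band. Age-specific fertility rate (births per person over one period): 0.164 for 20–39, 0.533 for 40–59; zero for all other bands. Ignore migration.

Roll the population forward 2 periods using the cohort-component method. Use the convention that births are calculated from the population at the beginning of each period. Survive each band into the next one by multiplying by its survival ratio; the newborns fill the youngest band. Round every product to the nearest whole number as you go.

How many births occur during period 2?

8203

Call the bands 1 to 5, youngest first.
Period 1:
Births: 12800 * 0.164 = 2099, 10400 * 0.533 = 5543 → 7642
Band 2: 10900 * 0.963 = 10497
Band 3: 12800 * 0.95 = 12160
Band 4: 10400 * 0.964 = 10026
Band 5: 11400 * 0.921 + 7700 * 0.302 = 10499 + 2325 = 12824
End of period: [7642, 10497, 12160, 10026, 12824]
Period 2:
Births: 10497 * 0.164 = 1722, 12160 * 0.533 = 6481 → 8203
Band 2: 7642 * 0.963 = 7359
Band 3: 10497 * 0.95 = 9972
Band 4: 12160 * 0.964 = 11722
Band 5: 10026 * 0.921 + 12824 * 0.302 = 9234 + 3873 = 13107
End of period: [8203, 7359, 9972, 11722, 13107]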